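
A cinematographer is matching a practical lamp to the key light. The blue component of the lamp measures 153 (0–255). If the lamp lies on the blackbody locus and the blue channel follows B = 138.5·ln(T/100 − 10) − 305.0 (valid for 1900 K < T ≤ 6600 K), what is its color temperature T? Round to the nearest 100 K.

3700 K

ln(t − 10) = (153 + 305.0) / 138.5 = 3.3069.
t − 10 = e^3.3069 = 27.299, so t = 37.299.
T = 100·t = 3730 K → 3700 K to the nearest 100 K.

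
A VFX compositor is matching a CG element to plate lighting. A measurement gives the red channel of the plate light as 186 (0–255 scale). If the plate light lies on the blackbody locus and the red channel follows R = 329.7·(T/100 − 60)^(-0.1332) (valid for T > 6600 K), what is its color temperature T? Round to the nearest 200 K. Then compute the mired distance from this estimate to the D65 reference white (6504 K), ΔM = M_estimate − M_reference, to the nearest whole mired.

-79 mireds

(t − 60)^(-0.1332) = 186/329.7 = 0.56415.
t − 60 = 0.56415^(1/-0.1332) = 0.56415^(-7.508) = 73.521, so t = 133.521.
T = 100·t = 13352 K → 13400 K to the nearest 200 K.
M_estimate = 10⁶/13400 = 74.63; M_reference = 10⁶/6504 = 153.75.
ΔM = 74.63 − 153.75 = -79.12 → -79 mireds.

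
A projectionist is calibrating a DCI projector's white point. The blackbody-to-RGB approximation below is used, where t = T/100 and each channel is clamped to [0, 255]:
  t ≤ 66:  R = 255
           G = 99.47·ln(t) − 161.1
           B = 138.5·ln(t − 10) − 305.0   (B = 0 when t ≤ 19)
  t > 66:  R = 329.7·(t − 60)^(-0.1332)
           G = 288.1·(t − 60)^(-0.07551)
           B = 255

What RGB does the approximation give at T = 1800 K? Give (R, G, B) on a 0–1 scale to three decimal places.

(1.000, 0.496, 0.000)

t = 1800/100 = 18; the t ≤ 66 branch applies.
R = 255 by definition for t ≤ 66.
G = 99.47·ln 18 − 161.1 = 99.47·2.8904 − 161.1 = 126.405.
t = 18 ≤ 19, so B = 0.
Dividing each by 255: (1.0000, 0.4957, 0.0000) → (1.000, 0.496, 0.000).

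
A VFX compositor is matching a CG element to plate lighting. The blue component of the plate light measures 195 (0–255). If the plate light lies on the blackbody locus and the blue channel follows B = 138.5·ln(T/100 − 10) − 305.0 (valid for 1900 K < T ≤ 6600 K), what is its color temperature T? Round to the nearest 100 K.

4700 K

ln(t − 10) = (195 + 305.0) / 138.5 = 3.6101.
t − 10 = e^3.6101 = 36.970, so t = 46.970.
T = 100·t = 4697 K → 4700 K to the nearest 100 K.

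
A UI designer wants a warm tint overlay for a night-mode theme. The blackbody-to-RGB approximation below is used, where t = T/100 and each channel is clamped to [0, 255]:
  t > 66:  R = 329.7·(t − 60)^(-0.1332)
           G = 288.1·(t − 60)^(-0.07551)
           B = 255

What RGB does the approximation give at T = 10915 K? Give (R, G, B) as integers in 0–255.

t = 10915/100 = 109.15; the t > 66 branch applies.
R = 329.7·(109.15 − 60)^(-0.1332) = 329.7·49.15^(-0.1332) = 329.7·0.59524 = 196.249.
G = 288.1·(109.15 − 60)^(-0.07551) = 288.1·49.15^(-0.07551) = 288.1·0.74520 = 214.692.
B = 255 by definition for t > 66.
Rounded: (196, 215, 255).

(196, 215, 255)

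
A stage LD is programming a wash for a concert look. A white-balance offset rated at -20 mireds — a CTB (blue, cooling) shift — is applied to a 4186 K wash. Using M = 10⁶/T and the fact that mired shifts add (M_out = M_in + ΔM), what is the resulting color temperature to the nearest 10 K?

4570 K

M_in = 10⁶/4186 = 238.89 mireds.
M_out = 238.89 + (-20) = 218.89 mireds.
T_out = 10⁶/218.89 = 4568.5 K → 4570 K.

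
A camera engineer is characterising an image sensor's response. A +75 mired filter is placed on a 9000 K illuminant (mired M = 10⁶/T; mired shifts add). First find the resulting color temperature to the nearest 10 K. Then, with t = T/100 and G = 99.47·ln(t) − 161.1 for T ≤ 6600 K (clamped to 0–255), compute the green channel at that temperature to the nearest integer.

235

M_in = 10⁶/9000 = 111.11; M_out = 111.11 + (+75) = 186.11.
T_out = 10⁶/186.11 = 5373.1 K → 5370 K; t = 53.7.
G = 99.47·ln 53.7 − 161.1 = 99.47·3.9834 − 161.1 = 235.130.
Rounded: 235.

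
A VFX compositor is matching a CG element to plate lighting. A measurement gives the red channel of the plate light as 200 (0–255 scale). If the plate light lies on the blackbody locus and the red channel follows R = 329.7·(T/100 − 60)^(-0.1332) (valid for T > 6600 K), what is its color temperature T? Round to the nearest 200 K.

(t − 60)^(-0.1332) = 200/329.7 = 0.60661.
t − 60 = 0.60661^(1/-0.1332) = 0.60661^(-7.508) = 42.638, so t = 102.638.
T = 100·t = 10264 K → 10200 K to the nearest 200 K.

10200 K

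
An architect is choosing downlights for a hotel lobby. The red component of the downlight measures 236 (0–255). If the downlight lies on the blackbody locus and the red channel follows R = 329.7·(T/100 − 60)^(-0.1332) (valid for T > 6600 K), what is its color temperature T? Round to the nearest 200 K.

(t − 60)^(-0.1332) = 236/329.7 = 0.71580.
t − 60 = 0.71580^(1/-0.1332) = 0.71580^(-7.508) = 12.307, so t = 72.307.
T = 100·t = 7231 K → 7200 K to the nearest 200 K.

7200 K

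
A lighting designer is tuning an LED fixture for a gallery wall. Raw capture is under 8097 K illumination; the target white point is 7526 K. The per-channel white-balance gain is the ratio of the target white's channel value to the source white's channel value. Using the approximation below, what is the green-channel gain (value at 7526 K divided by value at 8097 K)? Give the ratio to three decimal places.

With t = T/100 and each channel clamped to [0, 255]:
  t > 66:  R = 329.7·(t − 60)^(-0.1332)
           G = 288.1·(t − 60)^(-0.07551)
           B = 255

1.024

At 8097 K (t = 80.97):
  G = 288.1·(80.97 − 60)^(-0.07551) = 288.1·20.97^(-0.07551) = 288.1·0.79471 = 228.955.
At 7526 K (t = 75.26):
  G = 288.1·(75.26 − 60)^(-0.07551) = 288.1·15.26^(-0.07551) = 288.1·0.81401 = 234.516.
Gain = 234.516 / 228.955 = 1.0243 → 1.024.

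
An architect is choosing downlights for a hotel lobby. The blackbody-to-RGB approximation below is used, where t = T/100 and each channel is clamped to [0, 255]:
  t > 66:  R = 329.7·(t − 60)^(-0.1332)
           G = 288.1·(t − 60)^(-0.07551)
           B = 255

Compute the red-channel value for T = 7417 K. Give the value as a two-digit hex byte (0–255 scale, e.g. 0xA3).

t = 7417/100 = 74.17; the t > 66 branch applies.
R = 329.7·(74.17 − 60)^(-0.1332) = 329.7·14.17^(-0.1332) = 329.7·0.70249 = 231.610.
Rounded: 232; in hex, 0xE8.

0xE8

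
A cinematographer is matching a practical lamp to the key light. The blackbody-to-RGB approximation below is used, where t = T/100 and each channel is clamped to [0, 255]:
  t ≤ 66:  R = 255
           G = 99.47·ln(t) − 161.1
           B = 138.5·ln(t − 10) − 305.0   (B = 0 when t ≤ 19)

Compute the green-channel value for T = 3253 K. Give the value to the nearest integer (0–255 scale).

185

t = 3253/100 = 32.53; the t ≤ 66 branch applies.
G = 99.47·ln 32.53 − 161.1 = 99.47·3.4822 − 161.1 = 185.271.
Rounded: 185.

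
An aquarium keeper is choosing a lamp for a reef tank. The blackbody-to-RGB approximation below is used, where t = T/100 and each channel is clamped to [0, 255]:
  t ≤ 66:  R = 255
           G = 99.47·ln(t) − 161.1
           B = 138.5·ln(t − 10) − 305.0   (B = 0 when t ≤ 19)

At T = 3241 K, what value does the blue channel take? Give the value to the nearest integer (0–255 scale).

t = 3241/100 = 32.41; the t ≤ 66 branch applies.
B = 138.5·ln(32.41 − 10) − 305.0 = 138.5·ln 22.41 − 305.0 = 138.5·3.1095 − 305.0 = 125.667.
Rounded: 126.

126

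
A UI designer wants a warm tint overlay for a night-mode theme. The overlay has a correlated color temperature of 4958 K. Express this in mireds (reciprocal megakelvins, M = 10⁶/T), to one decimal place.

M = 10⁶ / 4958 = 201.694 → 201.7 mireds.

201.7 mireds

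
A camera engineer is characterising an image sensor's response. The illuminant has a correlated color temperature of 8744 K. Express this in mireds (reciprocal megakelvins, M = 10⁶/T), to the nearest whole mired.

114 mireds

M = 10⁶ / 8744 = 114.364 → 114 mireds.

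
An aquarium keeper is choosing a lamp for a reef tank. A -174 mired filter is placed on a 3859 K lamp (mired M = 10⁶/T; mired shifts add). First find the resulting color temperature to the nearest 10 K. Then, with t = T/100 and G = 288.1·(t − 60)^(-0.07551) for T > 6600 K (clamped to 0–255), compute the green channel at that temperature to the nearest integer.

212

M_in = 10⁶/3859 = 259.13; M_out = 259.13 + (-174) = 85.13.
T_out = 10⁶/85.13 = 11746.1 K → 11750 K; t = 117.5.
G = 288.1·(117.5 − 60)^(-0.07551) = 288.1·57.5^(-0.07551) = 288.1·0.73642 = 212.164.
Rounded: 212.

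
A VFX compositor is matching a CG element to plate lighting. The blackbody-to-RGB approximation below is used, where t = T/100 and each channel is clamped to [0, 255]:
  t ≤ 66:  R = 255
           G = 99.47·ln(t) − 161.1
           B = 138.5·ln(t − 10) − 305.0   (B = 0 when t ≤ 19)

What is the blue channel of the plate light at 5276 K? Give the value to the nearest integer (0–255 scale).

t = 5276/100 = 52.76; the t ≤ 66 branch applies.
B = 138.5·ln(52.76 − 10) − 305.0 = 138.5·ln 42.76 − 305.0 = 138.5·3.7556 − 305.0 = 215.151.
Rounded: 215.

215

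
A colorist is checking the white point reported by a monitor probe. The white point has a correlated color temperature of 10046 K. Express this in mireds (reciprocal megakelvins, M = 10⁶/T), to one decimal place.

M = 10⁶ / 10046 = 99.542 → 99.5 mireds.

99.5 mireds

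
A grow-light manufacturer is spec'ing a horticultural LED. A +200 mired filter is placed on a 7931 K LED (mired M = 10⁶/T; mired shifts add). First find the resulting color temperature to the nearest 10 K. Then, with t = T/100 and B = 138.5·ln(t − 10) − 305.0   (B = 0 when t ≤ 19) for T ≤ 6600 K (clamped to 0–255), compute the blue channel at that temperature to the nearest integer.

M_in = 10⁶/7931 = 126.09; M_out = 126.09 + (+200) = 326.09.
T_out = 10⁶/326.09 = 3066.7 K → 3070 K; t = 30.7.
B = 138.5·ln(30.7 − 10) − 305.0 = 138.5·ln 20.7 − 305.0 = 138.5·3.0301 − 305.0 = 114.674.
Rounded: 115.

115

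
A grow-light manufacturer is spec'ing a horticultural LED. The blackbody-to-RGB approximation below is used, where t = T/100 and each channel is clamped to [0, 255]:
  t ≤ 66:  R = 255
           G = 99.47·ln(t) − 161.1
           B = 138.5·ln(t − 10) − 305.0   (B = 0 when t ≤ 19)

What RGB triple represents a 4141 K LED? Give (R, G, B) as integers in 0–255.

t = 4141/100 = 41.41; the t ≤ 66 branch applies.
R = 255 by definition for t ≤ 66.
G = 99.47·ln 41.41 − 161.1 = 99.47·3.7235 − 161.1 = 209.279.
B = 138.5·ln(41.41 − 10) − 305.0 = 138.5·ln 31.41 − 305.0 = 138.5·3.4471 − 305.0 = 172.427.
Rounded: (255, 209, 172).

(255, 209, 172)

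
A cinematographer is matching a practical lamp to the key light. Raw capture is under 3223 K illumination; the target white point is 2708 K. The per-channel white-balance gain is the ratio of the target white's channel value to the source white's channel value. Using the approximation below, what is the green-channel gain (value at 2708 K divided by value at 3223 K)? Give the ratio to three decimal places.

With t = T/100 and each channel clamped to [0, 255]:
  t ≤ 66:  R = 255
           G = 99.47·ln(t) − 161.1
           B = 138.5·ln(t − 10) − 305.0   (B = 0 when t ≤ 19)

0.906

At 3223 K (t = 32.23):
  G = 99.47·ln 32.23 − 161.1 = 99.47·3.4729 − 161.1 = 184.349.
At 2708 K (t = 27.08):
  G = 99.47·ln 27.08 − 161.1 = 99.47·3.2988 − 161.1 = 167.031.
Gain = 167.031 / 184.349 = 0.9061 → 0.906.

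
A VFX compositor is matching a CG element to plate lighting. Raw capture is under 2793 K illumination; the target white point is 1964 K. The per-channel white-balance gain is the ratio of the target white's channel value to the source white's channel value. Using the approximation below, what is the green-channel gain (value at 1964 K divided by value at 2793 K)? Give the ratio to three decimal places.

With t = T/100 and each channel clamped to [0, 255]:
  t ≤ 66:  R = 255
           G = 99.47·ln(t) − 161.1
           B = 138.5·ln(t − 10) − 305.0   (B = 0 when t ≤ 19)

At 2793 K (t = 27.93):
  G = 99.47·ln 27.93 − 161.1 = 99.47·3.3297 − 161.1 = 170.105.
At 1964 K (t = 19.64):
  G = 99.47·ln 19.64 − 161.1 = 99.47·2.9776 − 161.1 = 135.079.
Gain = 135.079 / 170.105 = 0.7941 → 0.794.

0.794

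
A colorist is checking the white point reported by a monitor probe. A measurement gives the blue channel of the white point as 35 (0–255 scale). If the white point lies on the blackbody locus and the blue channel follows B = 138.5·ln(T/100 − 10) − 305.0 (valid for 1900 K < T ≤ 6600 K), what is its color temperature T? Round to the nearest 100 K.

2200 K

ln(t − 10) = (35 + 305.0) / 138.5 = 2.4549.
t − 10 = e^2.4549 = 11.645, so t = 21.645.
T = 100·t = 2164 K → 2200 K to the nearest 100 K.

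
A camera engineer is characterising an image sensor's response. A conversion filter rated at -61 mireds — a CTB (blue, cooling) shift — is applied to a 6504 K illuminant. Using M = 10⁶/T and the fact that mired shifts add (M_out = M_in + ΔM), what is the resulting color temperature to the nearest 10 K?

10780 K

M_in = 10⁶/6504 = 153.75 mireds.
M_out = 153.75 + (-61) = 92.75 mireds.
T_out = 10⁶/92.75 = 10781.5 K → 10780 K.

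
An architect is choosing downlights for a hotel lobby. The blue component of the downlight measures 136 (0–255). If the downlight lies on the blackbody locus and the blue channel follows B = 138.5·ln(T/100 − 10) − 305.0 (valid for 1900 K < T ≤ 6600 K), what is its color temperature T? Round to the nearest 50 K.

3400 K

ln(t − 10) = (136 + 305.0) / 138.5 = 3.1841.
t − 10 = e^3.1841 = 24.146, so t = 34.146.
T = 100·t = 3415 K → 3400 K to the nearest 50 K.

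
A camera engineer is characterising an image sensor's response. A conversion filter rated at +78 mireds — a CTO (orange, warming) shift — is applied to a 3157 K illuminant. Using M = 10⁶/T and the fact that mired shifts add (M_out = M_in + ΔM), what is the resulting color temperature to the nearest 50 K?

M_in = 10⁶/3157 = 316.76 mireds.
M_out = 316.76 + (+78) = 394.76 mireds.
T_out = 10⁶/394.76 = 2533.2 K → 2550 K.

2550 K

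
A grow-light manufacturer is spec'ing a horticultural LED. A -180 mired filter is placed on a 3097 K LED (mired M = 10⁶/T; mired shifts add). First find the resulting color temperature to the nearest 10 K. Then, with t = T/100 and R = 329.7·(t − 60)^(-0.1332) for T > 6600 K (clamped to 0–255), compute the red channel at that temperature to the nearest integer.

243

M_in = 10⁶/3097 = 322.89; M_out = 322.89 + (-180) = 142.89.
T_out = 10⁶/142.89 = 6998.2 K → 7000 K; t = 70.
R = 329.7·(70 − 60)^(-0.1332) = 329.7·10^(-0.1332) = 329.7·0.73587 = 242.616.
Rounded: 243.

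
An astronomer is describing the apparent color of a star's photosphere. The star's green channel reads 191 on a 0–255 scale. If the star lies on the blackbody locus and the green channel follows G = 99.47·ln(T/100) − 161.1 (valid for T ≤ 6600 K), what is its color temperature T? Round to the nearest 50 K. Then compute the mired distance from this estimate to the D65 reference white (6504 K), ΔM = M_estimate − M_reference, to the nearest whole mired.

+136 mireds

ln t = (191 + 161.1) / 99.47 = 3.5398.
t = e^3.5398 = 34.459.
T = 100·t = 3446 K → 3450 K to the nearest 50 K.
M_estimate = 10⁶/3450 = 289.86; M_reference = 10⁶/6504 = 153.75.
ΔM = 289.86 − 153.75 = 136.10 → +136 mireds.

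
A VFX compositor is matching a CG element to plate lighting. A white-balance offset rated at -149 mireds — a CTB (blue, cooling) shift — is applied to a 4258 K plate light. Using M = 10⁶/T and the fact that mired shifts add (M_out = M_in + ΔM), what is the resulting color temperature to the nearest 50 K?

11650 K

M_in = 10⁶/4258 = 234.85 mireds.
M_out = 234.85 + (-149) = 85.85 mireds.
T_out = 10⁶/85.85 = 11647.9 K → 11650 K.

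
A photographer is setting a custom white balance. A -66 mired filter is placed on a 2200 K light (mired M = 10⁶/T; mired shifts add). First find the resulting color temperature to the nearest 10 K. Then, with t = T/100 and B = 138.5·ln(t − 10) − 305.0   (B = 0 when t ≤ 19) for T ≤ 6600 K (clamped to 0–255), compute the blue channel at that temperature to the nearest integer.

76

M_in = 10⁶/2200 = 454.55; M_out = 454.55 + (-66) = 388.55.
T_out = 10⁶/388.55 = 2573.7 K → 2570 K; t = 25.7.
B = 138.5·ln(25.7 − 10) − 305.0 = 138.5·ln 15.7 − 305.0 = 138.5·2.7537 − 305.0 = 76.382.
Rounded: 76.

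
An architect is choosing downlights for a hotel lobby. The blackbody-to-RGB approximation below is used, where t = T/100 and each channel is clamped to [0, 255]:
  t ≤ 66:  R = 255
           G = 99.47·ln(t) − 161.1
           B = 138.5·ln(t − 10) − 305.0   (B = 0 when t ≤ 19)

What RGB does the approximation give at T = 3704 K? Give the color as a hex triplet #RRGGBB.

t = 3704/100 = 37.04; the t ≤ 66 branch applies.
R = 255 by definition for t ≤ 66.
G = 99.47·ln 37.04 − 161.1 = 99.47·3.6120 − 161.1 = 198.185.
B = 138.5·ln(37.04 − 10) − 305.0 = 138.5·ln 27.04 − 305.0 = 138.5·3.2973 − 305.0 = 151.678.
Rounded: (255, 198, 152).
In hex: #FFC698.

#FFC698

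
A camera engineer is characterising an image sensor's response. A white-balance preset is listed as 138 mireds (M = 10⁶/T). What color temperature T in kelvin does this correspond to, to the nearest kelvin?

7246 K

T = 10⁶ / 138 = 7246.38 K → 7246 K.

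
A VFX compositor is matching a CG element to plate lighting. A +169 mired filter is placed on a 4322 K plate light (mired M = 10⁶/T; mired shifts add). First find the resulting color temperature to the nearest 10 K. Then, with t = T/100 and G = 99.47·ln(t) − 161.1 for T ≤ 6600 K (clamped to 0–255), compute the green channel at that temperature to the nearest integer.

M_in = 10⁶/4322 = 231.37; M_out = 231.37 + (+169) = 400.37.
T_out = 10⁶/400.37 = 2497.7 K → 2500 K; t = 25.
G = 99.47·ln 25 − 161.1 = 99.47·3.2189 − 161.1 = 159.082.
Rounded: 159.

159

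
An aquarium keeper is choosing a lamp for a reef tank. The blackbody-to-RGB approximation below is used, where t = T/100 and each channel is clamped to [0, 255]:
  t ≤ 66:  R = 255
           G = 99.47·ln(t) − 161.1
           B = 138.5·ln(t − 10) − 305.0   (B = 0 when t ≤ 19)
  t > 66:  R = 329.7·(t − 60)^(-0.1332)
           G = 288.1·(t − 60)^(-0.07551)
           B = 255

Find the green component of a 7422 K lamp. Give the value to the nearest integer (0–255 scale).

t = 7422/100 = 74.22; the t > 66 branch applies.
G = 288.1·(74.22 − 60)^(-0.07551) = 288.1·14.22^(-0.07551) = 288.1·0.81836 = 235.770.
Rounded: 236.

236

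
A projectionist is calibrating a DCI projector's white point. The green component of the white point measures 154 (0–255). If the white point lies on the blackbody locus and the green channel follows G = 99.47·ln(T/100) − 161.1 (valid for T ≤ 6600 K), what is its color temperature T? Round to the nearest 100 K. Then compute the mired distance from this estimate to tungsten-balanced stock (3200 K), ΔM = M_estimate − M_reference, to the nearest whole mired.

+104 mireds

ln t = (154 + 161.1) / 99.47 = 3.1678.
t = e^3.1678 = 23.755.
T = 100·t = 2375 K → 2400 K to the nearest 100 K.
M_estimate = 10⁶/2400 = 416.67; M_reference = 10⁶/3200 = 312.50.
ΔM = 416.67 − 312.50 = 104.17 → +104 mireds.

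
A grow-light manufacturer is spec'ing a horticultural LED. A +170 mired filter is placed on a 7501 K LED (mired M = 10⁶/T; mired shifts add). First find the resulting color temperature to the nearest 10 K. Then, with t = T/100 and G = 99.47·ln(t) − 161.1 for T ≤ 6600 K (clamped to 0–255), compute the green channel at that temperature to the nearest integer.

187

M_in = 10⁶/7501 = 133.32; M_out = 133.32 + (+170) = 303.32.
T_out = 10⁶/303.32 = 3296.9 K → 3300 K; t = 33.
G = 99.47·ln 33 − 161.1 = 99.47·3.4965 − 161.1 = 186.698.
Rounded: 187.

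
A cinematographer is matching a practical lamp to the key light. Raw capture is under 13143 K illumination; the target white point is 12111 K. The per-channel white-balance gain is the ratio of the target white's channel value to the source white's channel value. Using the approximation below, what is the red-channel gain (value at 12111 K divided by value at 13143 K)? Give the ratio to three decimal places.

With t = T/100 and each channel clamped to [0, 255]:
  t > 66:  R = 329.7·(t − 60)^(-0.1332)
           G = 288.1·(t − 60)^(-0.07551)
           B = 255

1.021

At 13143 K (t = 131.43):
  R = 329.7·(131.43 − 60)^(-0.1332) = 329.7·71.43^(-0.1332) = 329.7·0.56632 = 186.716.
At 12111 K (t = 121.11):
  R = 329.7·(121.11 − 60)^(-0.1332) = 329.7·61.11^(-0.1332) = 329.7·0.57822 = 190.638.
Gain = 190.638 / 186.716 = 1.0210 → 1.021.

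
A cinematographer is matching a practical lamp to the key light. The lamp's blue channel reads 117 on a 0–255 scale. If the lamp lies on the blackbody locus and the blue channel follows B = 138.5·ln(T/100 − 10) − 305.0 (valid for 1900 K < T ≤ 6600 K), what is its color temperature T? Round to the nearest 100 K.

ln(t − 10) = (117 + 305.0) / 138.5 = 3.0469.
t − 10 = e^3.0469 = 21.051, so t = 31.051.
T = 100·t = 3105 K → 3100 K to the nearest 100 K.

3100 K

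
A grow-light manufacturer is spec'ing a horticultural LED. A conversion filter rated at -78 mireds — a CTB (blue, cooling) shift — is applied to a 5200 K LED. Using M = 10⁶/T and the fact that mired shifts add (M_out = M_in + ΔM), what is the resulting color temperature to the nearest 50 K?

M_in = 10⁶/5200 = 192.31 mireds.
M_out = 192.31 + (-78) = 114.31 mireds.
T_out = 10⁶/114.31 = 8748.3 K → 8750 K.

8750 K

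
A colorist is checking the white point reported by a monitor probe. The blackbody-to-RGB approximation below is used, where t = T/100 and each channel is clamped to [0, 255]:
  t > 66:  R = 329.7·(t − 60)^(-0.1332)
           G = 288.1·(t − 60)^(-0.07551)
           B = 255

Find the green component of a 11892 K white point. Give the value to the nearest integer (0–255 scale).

t = 11892/100 = 118.92; the t > 66 branch applies.
G = 288.1·(118.92 − 60)^(-0.07551) = 288.1·58.92^(-0.07551) = 288.1·0.73507 = 211.773.
Rounded: 212.

212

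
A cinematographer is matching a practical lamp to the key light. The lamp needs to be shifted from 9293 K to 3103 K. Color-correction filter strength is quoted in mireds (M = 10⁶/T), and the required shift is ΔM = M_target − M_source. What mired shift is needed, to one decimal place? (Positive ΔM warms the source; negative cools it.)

+214.7 mireds

M_source = 10⁶/9293 = 107.608; M_target = 10⁶/3103 = 322.269.
ΔM = 322.269 − 107.608 = 214.661 → +214.7 mireds, a warming shift.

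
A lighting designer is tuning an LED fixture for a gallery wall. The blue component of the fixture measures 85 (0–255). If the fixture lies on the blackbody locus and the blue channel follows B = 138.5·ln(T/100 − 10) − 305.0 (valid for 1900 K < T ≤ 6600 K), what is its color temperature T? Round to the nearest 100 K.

ln(t − 10) = (85 + 305.0) / 138.5 = 2.8159.
t − 10 = e^2.8159 = 16.708, so t = 26.708.
T = 100·t = 2671 K → 2700 K to the nearest 100 K.

2700 K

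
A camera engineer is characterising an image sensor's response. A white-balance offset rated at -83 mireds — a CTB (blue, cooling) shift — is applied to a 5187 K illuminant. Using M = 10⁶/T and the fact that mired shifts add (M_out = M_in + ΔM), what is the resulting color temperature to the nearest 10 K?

M_in = 10⁶/5187 = 192.79 mireds.
M_out = 192.79 + (-83) = 109.79 mireds.
T_out = 10⁶/109.79 = 9108.3 K → 9110 K.

9110 K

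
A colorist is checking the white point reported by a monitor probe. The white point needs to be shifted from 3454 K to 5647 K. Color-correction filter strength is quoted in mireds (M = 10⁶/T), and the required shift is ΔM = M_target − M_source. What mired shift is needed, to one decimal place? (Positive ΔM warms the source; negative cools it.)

M_source = 10⁶/3454 = 289.519; M_target = 10⁶/5647 = 177.085.
ΔM = 177.085 − 289.519 = -112.434 → -112.4 mireds, a cooling shift.

-112.4 mireds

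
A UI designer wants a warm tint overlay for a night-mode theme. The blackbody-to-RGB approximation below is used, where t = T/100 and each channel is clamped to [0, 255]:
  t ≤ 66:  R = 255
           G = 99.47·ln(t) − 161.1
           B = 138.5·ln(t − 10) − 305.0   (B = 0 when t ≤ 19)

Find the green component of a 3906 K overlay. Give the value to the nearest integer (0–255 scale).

t = 3906/100 = 39.06; the t ≤ 66 branch applies.
G = 99.47·ln 39.06 − 161.1 = 99.47·3.6651 − 161.1 = 203.467.
Rounded: 203.

203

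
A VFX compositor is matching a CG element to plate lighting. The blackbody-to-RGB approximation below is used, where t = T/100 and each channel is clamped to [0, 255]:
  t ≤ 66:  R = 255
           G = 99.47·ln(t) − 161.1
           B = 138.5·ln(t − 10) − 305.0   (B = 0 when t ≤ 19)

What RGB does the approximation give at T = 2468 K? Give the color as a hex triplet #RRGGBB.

t = 2468/100 = 24.68; the t ≤ 66 branch applies.
R = 255 by definition for t ≤ 66.
G = 99.47·ln 24.68 − 161.1 = 99.47·3.2060 − 161.1 = 157.800.
B = 138.5·ln(24.68 − 10) − 305.0 = 138.5·ln 14.68 − 305.0 = 138.5·2.6865 − 305.0 = 67.078.
Rounded: (255, 158, 67).
In hex: #FF9E43.

#FF9E43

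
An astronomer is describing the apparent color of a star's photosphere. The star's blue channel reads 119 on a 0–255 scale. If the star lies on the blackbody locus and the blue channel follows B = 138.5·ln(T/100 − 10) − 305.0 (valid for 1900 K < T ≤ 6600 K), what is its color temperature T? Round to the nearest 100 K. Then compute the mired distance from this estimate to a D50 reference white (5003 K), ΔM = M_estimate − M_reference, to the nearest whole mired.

ln(t − 10) = (119 + 305.0) / 138.5 = 3.0614.
t − 10 = e^3.0614 = 21.357, so t = 31.357.
T = 100·t = 3136 K → 3100 K to the nearest 100 K.
M_estimate = 10⁶/3100 = 322.58; M_reference = 10⁶/5003 = 199.88.
ΔM = 322.58 − 199.88 = 122.70 → +123 mireds.

+123 mireds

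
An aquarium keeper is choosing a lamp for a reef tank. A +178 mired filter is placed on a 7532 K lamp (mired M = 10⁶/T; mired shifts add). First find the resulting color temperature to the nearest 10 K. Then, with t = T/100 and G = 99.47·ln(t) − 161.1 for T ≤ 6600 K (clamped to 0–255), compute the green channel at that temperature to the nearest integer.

M_in = 10⁶/7532 = 132.77; M_out = 132.77 + (+178) = 310.77.
T_out = 10⁶/310.77 = 3217.8 K → 3220 K; t = 32.2.
G = 99.47·ln 32.2 − 161.1 = 99.47·3.4720 − 161.1 = 184.257.
Rounded: 184.

184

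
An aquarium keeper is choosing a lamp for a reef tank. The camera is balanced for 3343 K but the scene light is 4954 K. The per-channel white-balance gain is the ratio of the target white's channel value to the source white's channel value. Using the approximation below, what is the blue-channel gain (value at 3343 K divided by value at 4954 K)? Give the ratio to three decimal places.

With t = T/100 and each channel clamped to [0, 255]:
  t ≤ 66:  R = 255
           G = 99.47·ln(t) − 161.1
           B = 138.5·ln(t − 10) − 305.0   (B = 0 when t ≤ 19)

0.645

At 4954 K (t = 49.54):
  B = 138.5·ln(49.54 − 10) − 305.0 = 138.5·ln 39.54 − 305.0 = 138.5·3.6773 − 305.0 = 204.308.
At 3343 K (t = 33.43):
  B = 138.5·ln(33.43 − 10) − 305.0 = 138.5·ln 23.43 − 305.0 = 138.5·3.1540 − 305.0 = 131.831.
Gain = 131.831 / 204.308 = 0.6453 → 0.645.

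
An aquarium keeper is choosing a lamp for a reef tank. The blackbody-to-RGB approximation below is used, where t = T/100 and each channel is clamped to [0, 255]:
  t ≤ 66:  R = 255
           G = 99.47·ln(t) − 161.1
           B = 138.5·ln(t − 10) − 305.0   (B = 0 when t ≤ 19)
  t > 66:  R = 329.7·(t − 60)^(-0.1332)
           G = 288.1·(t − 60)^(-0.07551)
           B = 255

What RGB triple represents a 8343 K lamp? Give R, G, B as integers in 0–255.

t = 8343/100 = 83.43; the t > 66 branch applies.
R = 329.7·(83.43 − 60)^(-0.1332) = 329.7·23.43^(-0.1332) = 329.7·0.65697 = 216.603.
G = 288.1·(83.43 − 60)^(-0.07551) = 288.1·23.43^(-0.07551) = 288.1·0.78808 = 227.045.
B = 255 by definition for t > 66.
Rounded: (217, 227, 255).

R=217, G=227, B=255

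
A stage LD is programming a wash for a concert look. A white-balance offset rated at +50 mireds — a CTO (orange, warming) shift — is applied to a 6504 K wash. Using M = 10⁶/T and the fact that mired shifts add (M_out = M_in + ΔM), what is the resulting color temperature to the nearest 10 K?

M_in = 10⁶/6504 = 153.75 mireds.
M_out = 153.75 + (+50) = 203.75 mireds.
T_out = 10⁶/203.75 = 4907.9 K → 4910 K.

4910 K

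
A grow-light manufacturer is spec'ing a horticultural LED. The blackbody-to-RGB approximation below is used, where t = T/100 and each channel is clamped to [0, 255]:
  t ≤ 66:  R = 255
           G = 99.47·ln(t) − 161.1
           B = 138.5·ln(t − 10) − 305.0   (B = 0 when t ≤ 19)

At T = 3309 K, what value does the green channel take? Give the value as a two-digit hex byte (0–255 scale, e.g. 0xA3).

0xBB

t = 3309/100 = 33.09; the t ≤ 66 branch applies.
G = 99.47·ln 33.09 − 161.1 = 99.47·3.4992 − 161.1 = 186.969.
Rounded: 187; in hex, 0xBB.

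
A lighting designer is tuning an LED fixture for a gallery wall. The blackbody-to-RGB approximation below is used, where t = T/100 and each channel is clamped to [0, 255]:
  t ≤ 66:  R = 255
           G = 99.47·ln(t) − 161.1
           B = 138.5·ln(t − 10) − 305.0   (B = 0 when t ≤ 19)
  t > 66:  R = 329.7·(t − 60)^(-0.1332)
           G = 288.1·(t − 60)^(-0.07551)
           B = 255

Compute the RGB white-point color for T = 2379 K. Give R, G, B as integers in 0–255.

R=255, G=154, B=58

t = 2379/100 = 23.79; the t ≤ 66 branch applies.
R = 255 by definition for t ≤ 66.
G = 99.47·ln 23.79 − 161.1 = 99.47·3.1693 − 161.1 = 154.147.
B = 138.5·ln(23.79 − 10) − 305.0 = 138.5·ln 13.79 − 305.0 = 138.5·2.6239 − 305.0 = 58.416.
Rounded: (255, 154, 58).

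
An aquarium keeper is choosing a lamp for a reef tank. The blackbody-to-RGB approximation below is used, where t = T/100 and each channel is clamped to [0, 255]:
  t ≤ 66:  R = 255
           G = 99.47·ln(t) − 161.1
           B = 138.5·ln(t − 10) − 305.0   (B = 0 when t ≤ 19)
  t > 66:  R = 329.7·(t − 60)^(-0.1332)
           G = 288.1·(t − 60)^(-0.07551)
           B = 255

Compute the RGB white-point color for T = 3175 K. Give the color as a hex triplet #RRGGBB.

t = 3175/100 = 31.75; the t ≤ 66 branch applies.
R = 255 by definition for t ≤ 66.
G = 99.47·ln 31.75 − 161.1 = 99.47·3.4579 − 161.1 = 182.857.
B = 138.5·ln(31.75 − 10) − 305.0 = 138.5·ln 21.75 − 305.0 = 138.5·3.0796 − 305.0 = 121.527.
Rounded: (255, 183, 122).
In hex: #FFB77A.

#FFB77A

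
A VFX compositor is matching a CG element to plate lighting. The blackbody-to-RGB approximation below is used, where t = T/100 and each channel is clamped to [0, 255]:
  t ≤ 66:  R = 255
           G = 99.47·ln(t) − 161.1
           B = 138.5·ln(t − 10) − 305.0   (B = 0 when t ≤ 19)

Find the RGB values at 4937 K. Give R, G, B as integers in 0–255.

t = 4937/100 = 49.37; the t ≤ 66 branch applies.
R = 255 by definition for t ≤ 66.
G = 99.47·ln 49.37 − 161.1 = 99.47·3.8993 − 161.1 = 226.768.
B = 138.5·ln(49.37 − 10) − 305.0 = 138.5·ln 39.37 − 305.0 = 138.5·3.6730 − 305.0 = 203.711.
Rounded: (255, 227, 204).

R=255, G=227, B=204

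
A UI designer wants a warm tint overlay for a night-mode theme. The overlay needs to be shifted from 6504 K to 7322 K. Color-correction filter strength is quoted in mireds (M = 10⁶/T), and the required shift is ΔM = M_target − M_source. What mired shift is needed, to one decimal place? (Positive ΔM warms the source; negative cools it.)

M_source = 10⁶/6504 = 153.752; M_target = 10⁶/7322 = 136.575.
ΔM = 136.575 − 153.752 = -17.177 → -17.2 mireds, a cooling shift.

-17.2 mireds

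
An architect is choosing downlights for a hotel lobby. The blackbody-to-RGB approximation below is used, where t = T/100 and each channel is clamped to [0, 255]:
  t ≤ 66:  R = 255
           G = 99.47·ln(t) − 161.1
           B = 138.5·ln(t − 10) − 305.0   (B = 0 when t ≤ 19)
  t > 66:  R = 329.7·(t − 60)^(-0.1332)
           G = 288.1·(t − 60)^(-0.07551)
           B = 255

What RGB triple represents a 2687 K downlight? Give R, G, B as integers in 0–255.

t = 2687/100 = 26.87; the t ≤ 66 branch applies.
R = 255 by definition for t ≤ 66.
G = 99.47·ln 26.87 − 161.1 = 99.47·3.2910 − 161.1 = 166.257.
B = 138.5·ln(26.87 − 10) − 305.0 = 138.5·ln 16.87 − 305.0 = 138.5·2.8255 − 305.0 = 86.337.
Rounded: (255, 166, 86).

R=255, G=166, B=86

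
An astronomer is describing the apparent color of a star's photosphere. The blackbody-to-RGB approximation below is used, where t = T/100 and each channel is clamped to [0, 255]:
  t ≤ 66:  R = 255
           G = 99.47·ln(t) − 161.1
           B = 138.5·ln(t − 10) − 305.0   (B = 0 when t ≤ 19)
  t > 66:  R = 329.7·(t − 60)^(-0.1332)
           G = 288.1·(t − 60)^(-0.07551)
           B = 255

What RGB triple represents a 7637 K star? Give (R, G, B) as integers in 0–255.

(227, 233, 255)

t = 7637/100 = 76.37; the t > 66 branch applies.
R = 329.7·(76.37 − 60)^(-0.1332) = 329.7·16.37^(-0.1332) = 329.7·0.68911 = 227.200.
G = 288.1·(76.37 − 60)^(-0.07551) = 288.1·16.37^(-0.07551) = 288.1·0.80971 = 233.276.
B = 255 by definition for t > 66.
Rounded: (227, 233, 255).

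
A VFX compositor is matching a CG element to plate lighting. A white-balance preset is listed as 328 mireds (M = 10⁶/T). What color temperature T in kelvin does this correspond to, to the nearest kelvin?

T = 10⁶ / 328 = 3048.78 K → 3049 K.

3049 K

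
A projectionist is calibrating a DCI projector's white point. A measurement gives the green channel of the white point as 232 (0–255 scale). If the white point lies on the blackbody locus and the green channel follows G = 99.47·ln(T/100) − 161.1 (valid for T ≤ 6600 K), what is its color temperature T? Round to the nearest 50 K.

ln t = (232 + 161.1) / 99.47 = 3.9519.
t = e^3.9519 = 52.036.
T = 100·t = 5204 K → 5200 K to the nearest 50 K.

5200 K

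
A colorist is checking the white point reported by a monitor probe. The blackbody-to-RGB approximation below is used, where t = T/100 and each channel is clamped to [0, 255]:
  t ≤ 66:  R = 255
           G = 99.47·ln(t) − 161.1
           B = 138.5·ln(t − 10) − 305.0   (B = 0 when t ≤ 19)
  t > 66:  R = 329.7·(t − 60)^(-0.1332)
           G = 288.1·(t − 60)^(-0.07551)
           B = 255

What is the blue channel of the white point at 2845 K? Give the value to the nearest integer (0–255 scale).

99

t = 2845/100 = 28.45; the t ≤ 66 branch applies.
B = 138.5·ln(28.45 − 10) − 305.0 = 138.5·ln 18.45 − 305.0 = 138.5·2.9151 − 305.0 = 98.736.
Rounded: 99.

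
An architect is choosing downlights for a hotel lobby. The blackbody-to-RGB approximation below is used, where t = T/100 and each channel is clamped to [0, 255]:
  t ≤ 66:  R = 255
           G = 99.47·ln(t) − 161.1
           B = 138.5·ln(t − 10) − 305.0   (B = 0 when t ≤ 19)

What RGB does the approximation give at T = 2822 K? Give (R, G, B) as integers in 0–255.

(255, 171, 97)

t = 2822/100 = 28.22; the t ≤ 66 branch applies.
R = 255 by definition for t ≤ 66.
G = 99.47·ln 28.22 − 161.1 = 99.47·3.3400 − 161.1 = 171.133.
B = 138.5·ln(28.22 − 10) − 305.0 = 138.5·ln 18.22 − 305.0 = 138.5·2.9025 − 305.0 = 96.999.
Rounded: (255, 171, 97).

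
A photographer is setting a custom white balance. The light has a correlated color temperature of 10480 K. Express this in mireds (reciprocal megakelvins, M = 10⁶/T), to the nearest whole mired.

95 mireds

M = 10⁶ / 10480 = 95.420 → 95 mireds.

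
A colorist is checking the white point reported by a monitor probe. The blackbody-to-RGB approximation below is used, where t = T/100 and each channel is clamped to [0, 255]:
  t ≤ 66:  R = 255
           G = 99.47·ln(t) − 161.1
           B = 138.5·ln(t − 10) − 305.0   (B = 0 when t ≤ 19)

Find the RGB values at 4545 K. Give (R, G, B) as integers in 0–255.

(255, 219, 189)

t = 4545/100 = 45.45; the t ≤ 66 branch applies.
R = 255 by definition for t ≤ 66.
G = 99.47·ln 45.45 − 161.1 = 99.47·3.8166 − 161.1 = 218.538.
B = 138.5·ln(45.45 − 10) − 305.0 = 138.5·ln 35.45 − 305.0 = 138.5·3.5681 − 305.0 = 189.185.
Rounded: (255, 219, 189).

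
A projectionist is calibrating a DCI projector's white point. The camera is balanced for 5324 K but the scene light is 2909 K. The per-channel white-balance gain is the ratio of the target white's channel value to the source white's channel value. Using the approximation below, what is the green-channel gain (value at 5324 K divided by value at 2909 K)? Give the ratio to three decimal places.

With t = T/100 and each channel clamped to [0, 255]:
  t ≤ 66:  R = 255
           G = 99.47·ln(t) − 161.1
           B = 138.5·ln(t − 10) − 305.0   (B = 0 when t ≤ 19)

1.345

At 2909 K (t = 29.09):
  G = 99.47·ln 29.09 − 161.1 = 99.47·3.3704 − 161.1 = 174.153.
At 5324 K (t = 53.24):
  G = 99.47·ln 53.24 − 161.1 = 99.47·3.9748 − 161.1 = 234.274.
Gain = 234.274 / 174.153 = 1.3452 → 1.345.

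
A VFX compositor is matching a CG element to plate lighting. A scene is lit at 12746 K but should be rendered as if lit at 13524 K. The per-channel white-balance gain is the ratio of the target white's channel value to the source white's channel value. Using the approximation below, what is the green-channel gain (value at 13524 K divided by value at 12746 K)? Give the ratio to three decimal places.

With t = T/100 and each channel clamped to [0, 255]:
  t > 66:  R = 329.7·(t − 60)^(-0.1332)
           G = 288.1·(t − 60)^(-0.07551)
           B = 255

At 12746 K (t = 127.46):
  G = 288.1·(127.46 − 60)^(-0.07551) = 288.1·67.46^(-0.07551) = 288.1·0.72759 = 209.620.
At 13524 K (t = 135.24):
  G = 288.1·(135.24 − 60)^(-0.07551) = 288.1·75.24^(-0.07551) = 288.1·0.72162 = 207.899.
Gain = 207.899 / 209.620 = 0.9918 → 0.992.

0.992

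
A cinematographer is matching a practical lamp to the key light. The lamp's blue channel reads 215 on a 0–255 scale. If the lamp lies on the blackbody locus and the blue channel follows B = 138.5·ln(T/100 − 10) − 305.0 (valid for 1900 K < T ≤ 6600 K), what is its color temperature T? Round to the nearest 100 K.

ln(t − 10) = (215 + 305.0) / 138.5 = 3.7545.
t − 10 = e^3.7545 = 42.713, so t = 52.713.
T = 100·t = 5271 K → 5300 K to the nearest 100 K.

5300 K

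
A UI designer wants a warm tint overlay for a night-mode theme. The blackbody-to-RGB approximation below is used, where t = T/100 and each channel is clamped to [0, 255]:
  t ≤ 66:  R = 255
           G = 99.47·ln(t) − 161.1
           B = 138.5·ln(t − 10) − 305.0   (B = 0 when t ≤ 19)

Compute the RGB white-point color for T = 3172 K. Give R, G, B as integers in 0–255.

R=255, G=183, B=121

t = 3172/100 = 31.72; the t ≤ 66 branch applies.
R = 255 by definition for t ≤ 66.
G = 99.47·ln 31.72 − 161.1 = 99.47·3.4569 − 161.1 = 182.763.
B = 138.5·ln(31.72 − 10) − 305.0 = 138.5·ln 21.72 − 305.0 = 138.5·3.0782 − 305.0 = 121.335.
Rounded: (255, 183, 121).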